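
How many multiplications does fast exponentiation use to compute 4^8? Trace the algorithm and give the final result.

Computing 4^8 by squaring (build up from 4^1; each line after the first costs one multiplication):

4^1 = 4
4^2 = (4^1)^2 = 4^2 = 16
4^4 = (4^2)^2 = 16^2 = 256
4^8 = (4^4)^2 = 256^2 = 65536

Result: 65536
Multiplications needed: 3 (3 lines after 4^1)

4^8 = 65536. Using exponentiation by squaring, this requires 3 multiplications. The key idea: if the exponent is even, square the half-power; if odd, multiply by the base once.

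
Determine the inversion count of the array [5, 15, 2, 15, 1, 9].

Finding inversions in [5, 15, 2, 15, 1, 9]:

(0, 2): arr[0]=5 > arr[2]=2
(0, 4): arr[0]=5 > arr[4]=1
(1, 2): arr[1]=15 > arr[2]=2
(1, 4): arr[1]=15 > arr[4]=1
(1, 5): arr[1]=15 > arr[5]=9
(2, 4): arr[2]=2 > arr[4]=1
(3, 4): arr[3]=15 > arr[4]=1
(3, 5): arr[3]=15 > arr[5]=9

Total inversions: 8

The array has 8 inversion(s): (0,2), (0,4), (1,2), (1,4), (1,5), (2,4), (3,4), (3,5). Each pair (i,j) satisfies i < j and arr[i] > arr[j].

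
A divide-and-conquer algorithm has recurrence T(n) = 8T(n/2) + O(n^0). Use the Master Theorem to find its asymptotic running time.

Master Theorem for T(n) = 8T(n/2) + O(n^0):

a = 8, b = 2, c = 0
log_b(a) = log_2(8) = 3.0000

Case 1: c = 0 < log_2(8) = 3.0000
T(n) = O(n^(log_2 8)) = O(n^3)

For T(n) = 8T(n/2) + O(n^0): log_2(8) = 3.0000. This is Case 1 of the Master Theorem (c < log_b(a), work dominated by leaves), giving O(n^3).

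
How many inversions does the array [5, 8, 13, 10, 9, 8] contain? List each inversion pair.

Finding inversions in [5, 8, 13, 10, 9, 8]:

(2, 3): arr[2]=13 > arr[3]=10
(2, 4): arr[2]=13 > arr[4]=9
(2, 5): arr[2]=13 > arr[5]=8
(3, 4): arr[3]=10 > arr[4]=9
(3, 5): arr[3]=10 > arr[5]=8
(4, 5): arr[4]=9 > arr[5]=8

Total inversions: 6

The array has 6 inversion(s): (2,3), (2,4), (2,5), (3,4), (3,5), (4,5). Each pair (i,j) satisfies i < j and arr[i] > arr[j].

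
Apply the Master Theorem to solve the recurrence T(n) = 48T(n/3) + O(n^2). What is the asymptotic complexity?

Master Theorem for T(n) = 48T(n/3) + O(n^2):

a = 48, b = 3, c = 2
log_b(a) = log_3(48) = 3.5237

Case 1: c = 2 < log_3(48) = 3.5237
T(n) = O(n^(log_3 48))

For T(n) = 48T(n/3) + O(n^2): log_3(48) = 3.5237. This is Case 1 of the Master Theorem (c < log_b(a), work dominated by leaves), giving O(n^(log_3 48)).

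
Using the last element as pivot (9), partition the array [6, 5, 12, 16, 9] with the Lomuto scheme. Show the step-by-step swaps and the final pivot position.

Lomuto partition with pivot = 9:

Initial array: [6, 5, 12, 16, 9]

arr[0]=6 <= 9: swap with position 0, array becomes [6, 5, 12, 16, 9]
arr[1]=5 <= 9: swap with position 1, array becomes [6, 5, 12, 16, 9]
arr[2]=12 > 9: no swap
arr[3]=16 > 9: no swap

Place pivot at position 2: [6, 5, 9, 16, 12]
Pivot position: 2

After partitioning with pivot 9, the array becomes [6, 5, 9, 16, 12]. The pivot is placed at index 2. All elements to the left of the pivot are <= 9, and all elements to the right are > 9.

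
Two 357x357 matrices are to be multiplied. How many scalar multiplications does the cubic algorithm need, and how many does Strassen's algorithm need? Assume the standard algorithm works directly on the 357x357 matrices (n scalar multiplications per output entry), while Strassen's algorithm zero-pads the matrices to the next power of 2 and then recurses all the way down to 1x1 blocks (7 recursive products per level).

Matrix multiplication for 357x357 matrices:

Strassen's algorithm requires power-of-2 dimensions. Pad 357x357 to 512x512 (next power of 2).

Standard algorithm: 357^3 = 45499293 multiplications
Strassen's algorithm: 7^(log2(512)) = 7^9 = 40353607 multiplications
Savings: 45499293 - 40353607 = 5145686 multiplications

Standard: 45499293 multiplications (357^3). Strassen: 40353607 multiplications (7^9, after padding to 512x512). Strassen reduces 8 recursive multiplications to 7 at each level.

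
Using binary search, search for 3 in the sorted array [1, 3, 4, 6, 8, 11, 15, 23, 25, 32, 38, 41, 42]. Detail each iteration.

Binary search for 3 in [1, 3, 4, 6, 8, 11, 15, 23, 25, 32, 38, 41, 42]:

lo=0, hi=12, mid=6, arr[mid]=15 -> 15 > 3, search left half
lo=0, hi=5, mid=2, arr[mid]=4 -> 4 > 3, search left half
lo=0, hi=1, mid=0, arr[mid]=1 -> 1 < 3, search right half
lo=1, hi=1, mid=1, arr[mid]=3 -> Found target at index 1!

Binary search finds 3 at index 1 after 4 comparisons. The search repeatedly halves the search space by comparing with the middle element.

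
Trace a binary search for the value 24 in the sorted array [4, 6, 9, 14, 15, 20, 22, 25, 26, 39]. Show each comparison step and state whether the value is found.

Binary search for 24 in [4, 6, 9, 14, 15, 20, 22, 25, 26, 39]:

lo=0, hi=9, mid=4, arr[mid]=15 -> 15 < 24, search right half
lo=5, hi=9, mid=7, arr[mid]=25 -> 25 > 24, search left half
lo=5, hi=6, mid=5, arr[mid]=20 -> 20 < 24, search right half
lo=6, hi=6, mid=6, arr[mid]=22 -> 22 < 24, search right half
lo=7 > hi=6, target 24 not found

Binary search determines that 24 is not in the array after 4 comparisons. The search space was exhausted without finding the target.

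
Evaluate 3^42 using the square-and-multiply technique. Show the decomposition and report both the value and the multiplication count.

Computing 3^42 by squaring (build up from 3^1; each line after the first costs one multiplication):

3^1 = 3
3^2 = (3^1)^2 = 3^2 = 9
3^4 = (3^2)^2 = 9^2 = 81
3^5 = 3 * 3^4 = 3 * 81 = 243
3^10 = (3^5)^2 = 243^2 = 59049
3^20 = (3^10)^2 = 59049^2 = 3486784401
3^21 = 3 * 3^20 = 3 * 3486784401 = 10460353203
3^42 = (3^21)^2 = 10460353203^2 = 109418989131512359209

Result: 109418989131512359209
Multiplications needed: 7 (7 lines after 3^1)

3^42 = 109418989131512359209. Using exponentiation by squaring, this requires 7 multiplications. The key idea: if the exponent is even, square the half-power; if odd, multiply by the base once.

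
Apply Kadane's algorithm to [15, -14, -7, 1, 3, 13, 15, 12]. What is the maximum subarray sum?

Using Kadane's algorithm on [15, -14, -7, 1, 3, 13, 15, 12]:

Scanning through the array:
Position 1 (value -14): max_ending_here = 1, max_so_far = 15
Position 2 (value -7): max_ending_here = -6, max_so_far = 15
Position 3 (value 1): max_ending_here = 1, max_so_far = 15
Position 4 (value 3): max_ending_here = 4, max_so_far = 15
Position 5 (value 13): max_ending_here = 17, max_so_far = 17
Position 6 (value 15): max_ending_here = 32, max_so_far = 32
Position 7 (value 12): max_ending_here = 44, max_so_far = 44

Maximum subarray: [1, 3, 13, 15, 12]
Maximum sum: 44

The maximum subarray is [1, 3, 13, 15, 12] with sum 44. This subarray runs from index 3 to index 7.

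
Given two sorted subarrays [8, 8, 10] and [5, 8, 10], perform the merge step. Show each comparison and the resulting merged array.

Merging process:

Compare 8 vs 5: take 5 from right. Merged: [5]
Compare 8 vs 8: take 8 from left. Merged: [5, 8]
Compare 8 vs 8: take 8 from left. Merged: [5, 8, 8]
Compare 10 vs 8: take 8 from right. Merged: [5, 8, 8, 8]
Compare 10 vs 10: take 10 from left. Merged: [5, 8, 8, 8, 10]
Append remaining from right: [10]. Merged: [5, 8, 8, 8, 10, 10]

Final merged array: [5, 8, 8, 8, 10, 10]
Total comparisons: 5

The merged array is [5, 8, 8, 8, 10, 10], requiring 5 comparisons. The merge step runs in O(n) time where n is the total number of elements.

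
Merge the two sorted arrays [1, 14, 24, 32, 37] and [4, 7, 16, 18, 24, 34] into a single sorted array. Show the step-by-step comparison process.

Merging process:

Compare 1 vs 4: take 1 from left. Merged: [1]
Compare 14 vs 4: take 4 from right. Merged: [1, 4]
Compare 14 vs 7: take 7 from right. Merged: [1, 4, 7]
Compare 14 vs 16: take 14 from left. Merged: [1, 4, 7, 14]
Compare 24 vs 16: take 16 from right. Merged: [1, 4, 7, 14, 16]
Compare 24 vs 18: take 18 from right. Merged: [1, 4, 7, 14, 16, 18]
Compare 24 vs 24: take 24 from left. Merged: [1, 4, 7, 14, 16, 18, 24]
Compare 32 vs 24: take 24 from right. Merged: [1, 4, 7, 14, 16, 18, 24, 24]
Compare 32 vs 34: take 32 from left. Merged: [1, 4, 7, 14, 16, 18, 24, 24, 32]
Compare 37 vs 34: take 34 from right. Merged: [1, 4, 7, 14, 16, 18, 24, 24, 32, 34]
Append remaining from left: [37]. Merged: [1, 4, 7, 14, 16, 18, 24, 24, 32, 34, 37]

Final merged array: [1, 4, 7, 14, 16, 18, 24, 24, 32, 34, 37]
Total comparisons: 10

The merged array is [1, 4, 7, 14, 16, 18, 24, 24, 32, 34, 37], requiring 10 comparisons. The merge step runs in O(n) time where n is the total number of elements.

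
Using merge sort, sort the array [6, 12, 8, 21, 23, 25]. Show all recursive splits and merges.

Merge sort trace:

Split: [6, 12, 8, 21, 23, 25] -> [6, 12, 8] and [21, 23, 25]
  Split: [6, 12, 8] -> [6] and [12, 8]
    Split: [12, 8] -> [12] and [8]
    Merge: [12] + [8] -> [8, 12]
  Merge: [6] + [8, 12] -> [6, 8, 12]
  Split: [21, 23, 25] -> [21] and [23, 25]
    Split: [23, 25] -> [23] and [25]
    Merge: [23] + [25] -> [23, 25]
  Merge: [21] + [23, 25] -> [21, 23, 25]
Merge: [6, 8, 12] + [21, 23, 25] -> [6, 8, 12, 21, 23, 25]

Final sorted array: [6, 8, 12, 21, 23, 25]

The merge sort proceeds by recursively splitting the array and merging sorted halves.
After all merges, the sorted array is [6, 8, 12, 21, 23, 25].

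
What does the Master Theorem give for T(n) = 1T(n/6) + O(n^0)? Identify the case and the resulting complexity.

Master Theorem for T(n) = 1T(n/6) + O(n^0):

a = 1, b = 6, c = 0
log_b(a) = log_6(1) = 0.0000

Case 2: c = 0 = log_6(1) = 0.0000
T(n) = O(n^0 log n) = O(log n)

For T(n) = 1T(n/6) + O(n^0): log_6(1) = 0.0000. This is Case 2 of the Master Theorem (c = log_b(a), equal work at all levels), giving O(log n).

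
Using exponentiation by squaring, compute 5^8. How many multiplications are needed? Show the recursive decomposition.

Computing 5^8 by squaring (build up from 5^1; each line after the first costs one multiplication):

5^1 = 5
5^2 = (5^1)^2 = 5^2 = 25
5^4 = (5^2)^2 = 25^2 = 625
5^8 = (5^4)^2 = 625^2 = 390625

Result: 390625
Multiplications needed: 3 (3 lines after 5^1)

5^8 = 390625. Using exponentiation by squaring, this requires 3 multiplications. The key idea: if the exponent is even, square the half-power; if odd, multiply by the base once.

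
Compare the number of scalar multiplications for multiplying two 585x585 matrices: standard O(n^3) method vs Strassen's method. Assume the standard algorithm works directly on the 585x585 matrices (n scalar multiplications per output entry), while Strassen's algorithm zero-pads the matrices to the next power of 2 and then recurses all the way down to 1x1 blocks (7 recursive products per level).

Matrix multiplication for 585x585 matrices:

Strassen's algorithm requires power-of-2 dimensions. Pad 585x585 to 1024x1024 (next power of 2).

Standard algorithm: 585^3 = 200201625 multiplications
Strassen's algorithm: 7^(log2(1024)) = 7^10 = 282475249 multiplications
Difference: 200201625 - 282475249 = -82273624 (Strassen uses MORE here due to padding overhead — for small or just-over-power-of-2 n, padding can outweigh the per-level savings)

Standard: 200201625 multiplications (585^3). Strassen: 282475249 multiplications (7^10, after padding to 1024x1024). Strassen reduces 8 recursive multiplications to 7 at each level.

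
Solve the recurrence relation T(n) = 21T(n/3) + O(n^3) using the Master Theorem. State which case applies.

Master Theorem for T(n) = 21T(n/3) + O(n^3):

a = 21, b = 3, c = 3
log_b(a) = log_3(21) = 2.7712

Case 3: c = 3 > log_3(21) = 2.7712
T(n) = O(n^3) = O(n^3)

For T(n) = 21T(n/3) + O(n^3): log_3(21) = 2.7712. This is Case 3 of the Master Theorem (c > log_b(a), work dominated by root), giving O(n^3).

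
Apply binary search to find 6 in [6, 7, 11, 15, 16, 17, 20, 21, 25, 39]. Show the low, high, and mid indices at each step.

Binary search for 6 in [6, 7, 11, 15, 16, 17, 20, 21, 25, 39]:

lo=0, hi=9, mid=4, arr[mid]=16 -> 16 > 6, search left half
lo=0, hi=3, mid=1, arr[mid]=7 -> 7 > 6, search left half
lo=0, hi=0, mid=0, arr[mid]=6 -> Found target at index 0!

Binary search finds 6 at index 0 after 3 comparisons. The search repeatedly halves the search space by comparing with the middle element.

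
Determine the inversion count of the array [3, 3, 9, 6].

Finding inversions in [3, 3, 9, 6]:

(2, 3): arr[2]=9 > arr[3]=6

Total inversions: 1

The array has 1 inversion(s): (2,3). Each pair (i,j) satisfies i < j and arr[i] > arr[j].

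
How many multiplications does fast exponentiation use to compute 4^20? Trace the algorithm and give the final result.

Computing 4^20 by squaring (build up from 4^1; each line after the first costs one multiplication):

4^1 = 4
4^2 = (4^1)^2 = 4^2 = 16
4^4 = (4^2)^2 = 16^2 = 256
4^5 = 4 * 4^4 = 4 * 256 = 1024
4^10 = (4^5)^2 = 1024^2 = 1048576
4^20 = (4^10)^2 = 1048576^2 = 1099511627776

Result: 1099511627776
Multiplications needed: 5 (5 lines after 4^1)

4^20 = 1099511627776. Using exponentiation by squaring, this requires 5 multiplications. The key idea: if the exponent is even, square the half-power; if odd, multiply by the base once.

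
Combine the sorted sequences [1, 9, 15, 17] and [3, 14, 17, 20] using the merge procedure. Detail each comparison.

Merging process:

Compare 1 vs 3: take 1 from left. Merged: [1]
Compare 9 vs 3: take 3 from right. Merged: [1, 3]
Compare 9 vs 14: take 9 from left. Merged: [1, 3, 9]
Compare 15 vs 14: take 14 from right. Merged: [1, 3, 9, 14]
Compare 15 vs 17: take 15 from left. Merged: [1, 3, 9, 14, 15]
Compare 17 vs 17: take 17 from left. Merged: [1, 3, 9, 14, 15, 17]
Append remaining from right: [17, 20]. Merged: [1, 3, 9, 14, 15, 17, 17, 20]

Final merged array: [1, 3, 9, 14, 15, 17, 17, 20]
Total comparisons: 6

The merged array is [1, 3, 9, 14, 15, 17, 17, 20], requiring 6 comparisons. The merge step runs in O(n) time where n is the total number of elements.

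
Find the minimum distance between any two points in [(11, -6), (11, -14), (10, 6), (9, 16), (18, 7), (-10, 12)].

Computing all pairwise distances among 6 points:

d((11, -6), (11, -14)) = 8.0 <-- minimum
d((11, -6), (10, 6)) = 12.0416
d((11, -6), (9, 16)) = 22.0907
d((11, -6), (18, 7)) = 14.7648
d((11, -6), (-10, 12)) = 27.6586
d((11, -14), (10, 6)) = 20.025
d((11, -14), (9, 16)) = 30.0666
d((11, -14), (18, 7)) = 22.1359
d((11, -14), (-10, 12)) = 33.4215
d((10, 6), (9, 16)) = 10.0499
d((10, 6), (18, 7)) = 8.0623
d((10, 6), (-10, 12)) = 20.8806
d((9, 16), (18, 7)) = 12.7279
d((9, 16), (-10, 12)) = 19.4165
d((18, 7), (-10, 12)) = 28.4429

Closest pair: (11, -6) and (11, -14) with distance 8.0

The closest pair is (11, -6) and (11, -14) with Euclidean distance 8.0. For 6 points, brute-force pairwise comparison is shown above. For large n, the divide-and-conquer algorithm (sort by x, recurse on halves, check the dividing strip) achieves O(n log n).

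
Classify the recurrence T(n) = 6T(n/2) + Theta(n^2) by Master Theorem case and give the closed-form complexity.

Master Theorem for T(n) = 6T(n/2) + O(n^2):

a = 6, b = 2, c = 2
log_b(a) = log_2(6) = 2.5850

Case 1: c = 2 < log_2(6) = 2.5850
T(n) = O(n^(log_2 6))

For T(n) = 6T(n/2) + O(n^2): log_2(6) = 2.5850. This is Case 1 of the Master Theorem (c < log_b(a), work dominated by leaves), giving O(n^(log_2 6)).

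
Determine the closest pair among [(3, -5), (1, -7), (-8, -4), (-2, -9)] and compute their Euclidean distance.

Computing all pairwise distances among 4 points:

d((3, -5), (1, -7)) = 2.8284 <-- minimum
d((3, -5), (-8, -4)) = 11.0454
d((3, -5), (-2, -9)) = 6.4031
d((1, -7), (-8, -4)) = 9.4868
d((1, -7), (-2, -9)) = 3.6056
d((-8, -4), (-2, -9)) = 7.8102

Closest pair: (3, -5) and (1, -7) with distance 2.8284

The closest pair is (3, -5) and (1, -7) with Euclidean distance 2.8284. For 4 points, brute-force pairwise comparison is shown above. For large n, the divide-and-conquer algorithm (sort by x, recurse on halves, check the dividing strip) achieves O(n log n).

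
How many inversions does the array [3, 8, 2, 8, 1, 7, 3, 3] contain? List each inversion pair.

Finding inversions in [3, 8, 2, 8, 1, 7, 3, 3]:

(0, 2): arr[0]=3 > arr[2]=2
(0, 4): arr[0]=3 > arr[4]=1
(1, 2): arr[1]=8 > arr[2]=2
(1, 4): arr[1]=8 > arr[4]=1
(1, 5): arr[1]=8 > arr[5]=7
(1, 6): arr[1]=8 > arr[6]=3
(1, 7): arr[1]=8 > arr[7]=3
(2, 4): arr[2]=2 > arr[4]=1
(3, 4): arr[3]=8 > arr[4]=1
(3, 5): arr[3]=8 > arr[5]=7
(3, 6): arr[3]=8 > arr[6]=3
(3, 7): arr[3]=8 > arr[7]=3
(5, 6): arr[5]=7 > arr[6]=3
(5, 7): arr[5]=7 > arr[7]=3

Total inversions: 14

The array has 14 inversion(s): (0,2), (0,4), (1,2), (1,4), (1,5), (1,6), (1,7), (2,4), (3,4), (3,5), (3,6), (3,7), (5,6), (5,7). Each pair (i,j) satisfies i < j and arr[i] > arr[j].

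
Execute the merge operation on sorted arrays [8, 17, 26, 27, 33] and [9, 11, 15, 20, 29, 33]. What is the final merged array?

Merging process:

Compare 8 vs 9: take 8 from left. Merged: [8]
Compare 17 vs 9: take 9 from right. Merged: [8, 9]
Compare 17 vs 11: take 11 from right. Merged: [8, 9, 11]
Compare 17 vs 15: take 15 from right. Merged: [8, 9, 11, 15]
Compare 17 vs 20: take 17 from left. Merged: [8, 9, 11, 15, 17]
Compare 26 vs 20: take 20 from right. Merged: [8, 9, 11, 15, 17, 20]
Compare 26 vs 29: take 26 from left. Merged: [8, 9, 11, 15, 17, 20, 26]
Compare 27 vs 29: take 27 from left. Merged: [8, 9, 11, 15, 17, 20, 26, 27]
Compare 33 vs 29: take 29 from right. Merged: [8, 9, 11, 15, 17, 20, 26, 27, 29]
Compare 33 vs 33: take 33 from left. Merged: [8, 9, 11, 15, 17, 20, 26, 27, 29, 33]
Append remaining from right: [33]. Merged: [8, 9, 11, 15, 17, 20, 26, 27, 29, 33, 33]

Final merged array: [8, 9, 11, 15, 17, 20, 26, 27, 29, 33, 33]
Total comparisons: 10

The merged array is [8, 9, 11, 15, 17, 20, 26, 27, 29, 33, 33], requiring 10 comparisons. The merge step runs in O(n) time where n is the total number of elements.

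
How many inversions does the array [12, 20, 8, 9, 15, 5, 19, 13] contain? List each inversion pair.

Finding inversions in [12, 20, 8, 9, 15, 5, 19, 13]:

(0, 2): arr[0]=12 > arr[2]=8
(0, 3): arr[0]=12 > arr[3]=9
(0, 5): arr[0]=12 > arr[5]=5
(1, 2): arr[1]=20 > arr[2]=8
(1, 3): arr[1]=20 > arr[3]=9
(1, 4): arr[1]=20 > arr[4]=15
(1, 5): arr[1]=20 > arr[5]=5
(1, 6): arr[1]=20 > arr[6]=19
(1, 7): arr[1]=20 > arr[7]=13
(2, 5): arr[2]=8 > arr[5]=5
(3, 5): arr[3]=9 > arr[5]=5
(4, 5): arr[4]=15 > arr[5]=5
(4, 7): arr[4]=15 > arr[7]=13
(6, 7): arr[6]=19 > arr[7]=13

Total inversions: 14

The array has 14 inversion(s): (0,2), (0,3), (0,5), (1,2), (1,3), (1,4), (1,5), (1,6), (1,7), (2,5), (3,5), (4,5), (4,7), (6,7). Each pair (i,j) satisfies i < j and arr[i] > arr[j].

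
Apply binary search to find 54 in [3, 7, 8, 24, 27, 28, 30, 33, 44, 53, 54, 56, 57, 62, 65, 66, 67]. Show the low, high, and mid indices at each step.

Binary search for 54 in [3, 7, 8, 24, 27, 28, 30, 33, 44, 53, 54, 56, 57, 62, 65, 66, 67]:

lo=0, hi=16, mid=8, arr[mid]=44 -> 44 < 54, search right half
lo=9, hi=16, mid=12, arr[mid]=57 -> 57 > 54, search left half
lo=9, hi=11, mid=10, arr[mid]=54 -> Found target at index 10!

Binary search finds 54 at index 10 after 3 comparisons. The search repeatedly halves the search space by comparing with the middle element.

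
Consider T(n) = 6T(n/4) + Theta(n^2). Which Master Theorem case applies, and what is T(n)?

Master Theorem for T(n) = 6T(n/4) + O(n^2):

a = 6, b = 4, c = 2
log_b(a) = log_4(6) = 1.2925

Case 3: c = 2 > log_4(6) = 1.2925
T(n) = O(n^2) = O(n^2)

For T(n) = 6T(n/4) + O(n^2): log_4(6) = 1.2925. This is Case 3 of the Master Theorem (c > log_b(a), work dominated by root), giving O(n^2).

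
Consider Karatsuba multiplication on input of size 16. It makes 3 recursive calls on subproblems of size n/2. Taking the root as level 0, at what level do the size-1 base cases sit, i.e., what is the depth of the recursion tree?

For divide and conquer with division factor 2:

Problem sizes at each level:
Level 0: 16
Level 1: 8
Level 2: 4
Level 3: 2
Level 4: 1

The root is level 0 and the size-1 base case is level 4 (the tree spans levels 0 through 4, i.e. 5 levels counting the root), so the depth is the number of divisions: log_2(16) = 4

The recursion tree depth is log_2(16) = 4. At each level, the problem size is divided by 2, so it takes 4 divisions to reduce to a base case of size 1. The algorithm makes 3 recursive calls at each level.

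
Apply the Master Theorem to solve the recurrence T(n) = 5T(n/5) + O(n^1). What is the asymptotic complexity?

Master Theorem for T(n) = 5T(n/5) + O(n^1):

a = 5, b = 5, c = 1
log_b(a) = log_5(5) = 1.0000

Case 2: c = 1 = log_5(5) = 1.0000
T(n) = O(n^1 log n) = O(n log n)

For T(n) = 5T(n/5) + O(n^1): log_5(5) = 1.0000. This is Case 2 of the Master Theorem (c = log_b(a), equal work at all levels), giving O(n log n).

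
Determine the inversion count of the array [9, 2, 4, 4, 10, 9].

Finding inversions in [9, 2, 4, 4, 10, 9]:

(0, 1): arr[0]=9 > arr[1]=2
(0, 2): arr[0]=9 > arr[2]=4
(0, 3): arr[0]=9 > arr[3]=4
(4, 5): arr[4]=10 > arr[5]=9

Total inversions: 4

The array has 4 inversion(s): (0,1), (0,2), (0,3), (4,5). Each pair (i,j) satisfies i < j and arr[i] > arr[j].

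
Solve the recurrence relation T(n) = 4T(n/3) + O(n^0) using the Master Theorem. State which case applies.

Master Theorem for T(n) = 4T(n/3) + O(n^0):

a = 4, b = 3, c = 0
log_b(a) = log_3(4) = 1.2619

Case 1: c = 0 < log_3(4) = 1.2619
T(n) = O(n^(log_3 4))

For T(n) = 4T(n/3) + O(n^0): log_3(4) = 1.2619. This is Case 1 of the Master Theorem (c < log_b(a), work dominated by leaves), giving O(n^(log_3 4)).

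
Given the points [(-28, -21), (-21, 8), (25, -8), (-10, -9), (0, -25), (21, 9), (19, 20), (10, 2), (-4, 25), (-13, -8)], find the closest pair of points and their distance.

Computing all pairwise distances among 10 points:

d((-28, -21), (-21, 8)) = 29.8329
d((-28, -21), (25, -8)) = 54.5711
d((-28, -21), (-10, -9)) = 21.6333
d((-28, -21), (0, -25)) = 28.2843
d((-28, -21), (21, 9)) = 57.4543
d((-28, -21), (19, 20)) = 62.3699
d((-28, -21), (10, 2)) = 44.4185
d((-28, -21), (-4, 25)) = 51.8845
d((-28, -21), (-13, -8)) = 19.8494
d((-21, 8), (25, -8)) = 48.7032
d((-21, 8), (-10, -9)) = 20.2485
d((-21, 8), (0, -25)) = 39.1152
d((-21, 8), (21, 9)) = 42.0119
d((-21, 8), (19, 20)) = 41.7612
d((-21, 8), (10, 2)) = 31.5753
d((-21, 8), (-4, 25)) = 24.0416
d((-21, 8), (-13, -8)) = 17.8885
d((25, -8), (-10, -9)) = 35.0143
d((25, -8), (0, -25)) = 30.2324
d((25, -8), (21, 9)) = 17.4642
d((25, -8), (19, 20)) = 28.6356
d((25, -8), (10, 2)) = 18.0278
d((25, -8), (-4, 25)) = 43.9318
d((25, -8), (-13, -8)) = 38.0
d((-10, -9), (0, -25)) = 18.868
d((-10, -9), (21, 9)) = 35.8469
d((-10, -9), (19, 20)) = 41.0122
d((-10, -9), (10, 2)) = 22.8254
d((-10, -9), (-4, 25)) = 34.5254
d((-10, -9), (-13, -8)) = 3.1623 <-- minimum
d((0, -25), (21, 9)) = 39.9625
d((0, -25), (19, 20)) = 48.8467
d((0, -25), (10, 2)) = 28.7924
d((0, -25), (-4, 25)) = 50.1597
d((0, -25), (-13, -8)) = 21.4009
d((21, 9), (19, 20)) = 11.1803
d((21, 9), (10, 2)) = 13.0384
d((21, 9), (-4, 25)) = 29.6816
d((21, 9), (-13, -8)) = 38.0132
d((19, 20), (10, 2)) = 20.1246
d((19, 20), (-4, 25)) = 23.5372
d((19, 20), (-13, -8)) = 42.5206
d((10, 2), (-4, 25)) = 26.9258
d((10, 2), (-13, -8)) = 25.0799
d((-4, 25), (-13, -8)) = 34.2053

Closest pair: (-10, -9) and (-13, -8) with distance 3.1623

The closest pair is (-10, -9) and (-13, -8) with Euclidean distance 3.1623. For 10 points, brute-force pairwise comparison is shown above. For large n, the divide-and-conquer algorithm (sort by x, recurse on halves, check the dividing strip) achieves O(n log n).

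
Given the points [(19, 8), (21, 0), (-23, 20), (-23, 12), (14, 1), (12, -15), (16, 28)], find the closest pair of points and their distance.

Computing all pairwise distances among 7 points:

d((19, 8), (21, 0)) = 8.2462
d((19, 8), (-23, 20)) = 43.6807
d((19, 8), (-23, 12)) = 42.19
d((19, 8), (14, 1)) = 8.6023
d((19, 8), (12, -15)) = 24.0416
d((19, 8), (16, 28)) = 20.2237
d((21, 0), (-23, 20)) = 48.3322
d((21, 0), (-23, 12)) = 45.607
d((21, 0), (14, 1)) = 7.0711 <-- minimum
d((21, 0), (12, -15)) = 17.4929
d((21, 0), (16, 28)) = 28.4429
d((-23, 20), (-23, 12)) = 8.0
d((-23, 20), (14, 1)) = 41.5933
d((-23, 20), (12, -15)) = 49.4975
d((-23, 20), (16, 28)) = 39.8121
d((-23, 12), (14, 1)) = 38.6005
d((-23, 12), (12, -15)) = 44.2041
d((-23, 12), (16, 28)) = 42.1545
d((14, 1), (12, -15)) = 16.1245
d((14, 1), (16, 28)) = 27.074
d((12, -15), (16, 28)) = 43.1856

Closest pair: (21, 0) and (14, 1) with distance 7.0711

The closest pair is (21, 0) and (14, 1) with Euclidean distance 7.0711. For 7 points, brute-force pairwise comparison is shown above. For large n, the divide-and-conquer algorithm (sort by x, recurse on halves, check the dividing strip) achieves O(n log n).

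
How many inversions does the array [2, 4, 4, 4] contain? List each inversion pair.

Finding inversions in [2, 4, 4, 4]:


Total inversions: 0

The array has 0 inversions. It is already sorted.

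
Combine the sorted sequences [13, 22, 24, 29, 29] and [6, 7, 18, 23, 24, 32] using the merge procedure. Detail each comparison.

Merging process:

Compare 13 vs 6: take 6 from right. Merged: [6]
Compare 13 vs 7: take 7 from right. Merged: [6, 7]
Compare 13 vs 18: take 13 from left. Merged: [6, 7, 13]
Compare 22 vs 18: take 18 from right. Merged: [6, 7, 13, 18]
Compare 22 vs 23: take 22 from left. Merged: [6, 7, 13, 18, 22]
Compare 24 vs 23: take 23 from right. Merged: [6, 7, 13, 18, 22, 23]
Compare 24 vs 24: take 24 from left. Merged: [6, 7, 13, 18, 22, 23, 24]
Compare 29 vs 24: take 24 from right. Merged: [6, 7, 13, 18, 22, 23, 24, 24]
Compare 29 vs 32: take 29 from left. Merged: [6, 7, 13, 18, 22, 23, 24, 24, 29]
Compare 29 vs 32: take 29 from left. Merged: [6, 7, 13, 18, 22, 23, 24, 24, 29, 29]
Append remaining from right: [32]. Merged: [6, 7, 13, 18, 22, 23, 24, 24, 29, 29, 32]

Final merged array: [6, 7, 13, 18, 22, 23, 24, 24, 29, 29, 32]
Total comparisons: 10

The merged array is [6, 7, 13, 18, 22, 23, 24, 24, 29, 29, 32], requiring 10 comparisons. The merge step runs in O(n) time where n is the total number of elements.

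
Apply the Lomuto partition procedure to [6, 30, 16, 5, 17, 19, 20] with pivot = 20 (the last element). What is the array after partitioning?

Lomuto partition with pivot = 20:

Initial array: [6, 30, 16, 5, 17, 19, 20]

arr[0]=6 <= 20: swap with position 0, array becomes [6, 30, 16, 5, 17, 19, 20]
arr[1]=30 > 20: no swap
arr[2]=16 <= 20: swap with position 1, array becomes [6, 16, 30, 5, 17, 19, 20]
arr[3]=5 <= 20: swap with position 2, array becomes [6, 16, 5, 30, 17, 19, 20]
arr[4]=17 <= 20: swap with position 3, array becomes [6, 16, 5, 17, 30, 19, 20]
arr[5]=19 <= 20: swap with position 4, array becomes [6, 16, 5, 17, 19, 30, 20]

Place pivot at position 5: [6, 16, 5, 17, 19, 20, 30]
Pivot position: 5

After partitioning with pivot 20, the array becomes [6, 16, 5, 17, 19, 20, 30]. The pivot is placed at index 5. All elements to the left of the pivot are <= 20, and all elements to the right are > 20.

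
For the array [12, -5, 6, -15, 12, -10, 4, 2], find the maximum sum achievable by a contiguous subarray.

Using Kadane's algorithm on [12, -5, 6, -15, 12, -10, 4, 2]:

Scanning through the array:
Position 1 (value -5): max_ending_here = 7, max_so_far = 12
Position 2 (value 6): max_ending_here = 13, max_so_far = 13
Position 3 (value -15): max_ending_here = -2, max_so_far = 13
Position 4 (value 12): max_ending_here = 12, max_so_far = 13
Position 5 (value -10): max_ending_here = 2, max_so_far = 13
Position 6 (value 4): max_ending_here = 6, max_so_far = 13
Position 7 (value 2): max_ending_here = 8, max_so_far = 13

Maximum subarray: [12, -5, 6]
Maximum sum: 13

The maximum subarray is [12, -5, 6] with sum 13. This subarray runs from index 0 to index 2.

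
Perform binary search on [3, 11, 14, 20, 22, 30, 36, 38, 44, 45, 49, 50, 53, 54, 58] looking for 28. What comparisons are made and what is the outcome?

Binary search for 28 in [3, 11, 14, 20, 22, 30, 36, 38, 44, 45, 49, 50, 53, 54, 58]:

lo=0, hi=14, mid=7, arr[mid]=38 -> 38 > 28, search left half
lo=0, hi=6, mid=3, arr[mid]=20 -> 20 < 28, search right half
lo=4, hi=6, mid=5, arr[mid]=30 -> 30 > 28, search left half
lo=4, hi=4, mid=4, arr[mid]=22 -> 22 < 28, search right half
lo=5 > hi=4, target 28 not found

Binary search determines that 28 is not in the array after 4 comparisons. The search space was exhausted without finding the target.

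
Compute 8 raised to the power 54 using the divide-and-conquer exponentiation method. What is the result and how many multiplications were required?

Computing 8^54 by squaring (build up from 8^1; each line after the first costs one multiplication):

8^1 = 8
8^2 = (8^1)^2 = 8^2 = 64
8^3 = 8 * 8^2 = 8 * 64 = 512
8^6 = (8^3)^2 = 512^2 = 262144
8^12 = (8^6)^2 = 262144^2 = 68719476736
8^13 = 8 * 8^12 = 8 * 68719476736 = 549755813888
8^26 = (8^13)^2 = 549755813888^2 = 302231454903657293676544
8^27 = 8 * 8^26 = 8 * 302231454903657293676544 = 2417851639229258349412352
8^54 = (8^27)^2 = 2417851639229258349412352^2 = 5846006549323611672814739330865132078623730171904

Result: 5846006549323611672814739330865132078623730171904
Multiplications needed: 8 (8 lines after 8^1)

8^54 = 5846006549323611672814739330865132078623730171904. Using exponentiation by squaring, this requires 8 multiplications. The key idea: if the exponent is even, square the half-power; if odd, multiply by the base once.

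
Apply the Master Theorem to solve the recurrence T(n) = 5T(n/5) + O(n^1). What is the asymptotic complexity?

Master Theorem for T(n) = 5T(n/5) + O(n^1):

a = 5, b = 5, c = 1
log_b(a) = log_5(5) = 1.0000

Case 2: c = 1 = log_5(5) = 1.0000
T(n) = O(n^1 log n) = O(n log n)

For T(n) = 5T(n/5) + O(n^1): log_5(5) = 1.0000. This is Case 2 of the Master Theorem (c = log_b(a), equal work at all levels), giving O(n log n).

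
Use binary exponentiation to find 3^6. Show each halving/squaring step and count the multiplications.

Computing 3^6 by squaring (build up from 3^1; each line after the first costs one multiplication):

3^1 = 3
3^2 = (3^1)^2 = 3^2 = 9
3^3 = 3 * 3^2 = 3 * 9 = 27
3^6 = (3^3)^2 = 27^2 = 729

Result: 729
Multiplications needed: 3 (3 lines after 3^1)

3^6 = 729. Using exponentiation by squaring, this requires 3 multiplications. The key idea: if the exponent is even, square the half-power; if odd, multiply by the base once.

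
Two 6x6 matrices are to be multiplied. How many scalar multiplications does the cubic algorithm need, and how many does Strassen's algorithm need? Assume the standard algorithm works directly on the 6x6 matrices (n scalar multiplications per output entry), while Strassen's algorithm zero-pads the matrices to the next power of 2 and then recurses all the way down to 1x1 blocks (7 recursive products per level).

Matrix multiplication for 6x6 matrices:

Strassen's algorithm requires power-of-2 dimensions. Pad 6x6 to 8x8 (next power of 2).

Standard algorithm: 6^3 = 216 multiplications
Strassen's algorithm: 7^(log2(8)) = 7^3 = 343 multiplications
Difference: 216 - 343 = -127 (Strassen uses MORE here due to padding overhead — for small or just-over-power-of-2 n, padding can outweigh the per-level savings)

Standard: 216 multiplications (6^3). Strassen: 343 multiplications (7^3, after padding to 8x8). Strassen reduces 8 recursive multiplications to 7 at each level.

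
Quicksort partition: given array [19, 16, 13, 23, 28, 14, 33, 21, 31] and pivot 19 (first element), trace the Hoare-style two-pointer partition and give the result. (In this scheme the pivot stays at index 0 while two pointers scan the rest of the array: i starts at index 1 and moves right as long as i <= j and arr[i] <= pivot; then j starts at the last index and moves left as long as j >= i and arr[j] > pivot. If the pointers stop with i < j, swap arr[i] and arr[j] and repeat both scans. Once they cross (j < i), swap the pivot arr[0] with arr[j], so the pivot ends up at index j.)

Hoare-style two-pointer partition with pivot = 19:

Initial array: [19, 16, 13, 23, 28, 14, 33, 21, 31]

Pointers start at i = 1, j = 8.
i stops at index 3 (arr[3]=23 > 19), j stops at index 5 (arr[5]=14 <= 19): swap arr[3] and arr[5], array becomes [19, 16, 13, 14, 28, 23, 33, 21, 31]
i ends at 4, j ends at 3: the pointers have crossed (j < i), so scanning stops.

Swap pivot arr[0] with arr[3] to place pivot at position 3: [14, 16, 13, 19, 28, 23, 33, 21, 31]
Pivot position: 3

After partitioning with pivot 19, the array becomes [14, 16, 13, 19, 28, 23, 33, 21, 31]. The pivot is placed at index 3. All elements to the left of the pivot are <= 19, and all elements to the right are > 19.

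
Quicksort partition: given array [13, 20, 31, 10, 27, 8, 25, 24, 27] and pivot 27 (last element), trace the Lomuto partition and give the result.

Lomuto partition with pivot = 27:

Initial array: [13, 20, 31, 10, 27, 8, 25, 24, 27]

arr[0]=13 <= 27: swap with position 0, array becomes [13, 20, 31, 10, 27, 8, 25, 24, 27]
arr[1]=20 <= 27: swap with position 1, array becomes [13, 20, 31, 10, 27, 8, 25, 24, 27]
arr[2]=31 > 27: no swap
arr[3]=10 <= 27: swap with position 2, array becomes [13, 20, 10, 31, 27, 8, 25, 24, 27]
arr[4]=27 <= 27: swap with position 3, array becomes [13, 20, 10, 27, 31, 8, 25, 24, 27]
arr[5]=8 <= 27: swap with position 4, array becomes [13, 20, 10, 27, 8, 31, 25, 24, 27]
arr[6]=25 <= 27: swap with position 5, array becomes [13, 20, 10, 27, 8, 25, 31, 24, 27]
arr[7]=24 <= 27: swap with position 6, array becomes [13, 20, 10, 27, 8, 25, 24, 31, 27]

Place pivot at position 7: [13, 20, 10, 27, 8, 25, 24, 27, 31]
Pivot position: 7

After partitioning with pivot 27, the array becomes [13, 20, 10, 27, 8, 25, 24, 27, 31]. The pivot is placed at index 7. All elements to the left of the pivot are <= 27, and all elements to the right are > 27.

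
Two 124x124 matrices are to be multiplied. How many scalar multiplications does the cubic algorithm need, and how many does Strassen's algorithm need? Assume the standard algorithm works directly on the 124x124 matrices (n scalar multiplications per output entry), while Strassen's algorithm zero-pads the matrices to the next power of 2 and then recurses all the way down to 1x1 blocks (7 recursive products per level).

Matrix multiplication for 124x124 matrices:

Strassen's algorithm requires power-of-2 dimensions. Pad 124x124 to 128x128 (next power of 2).

Standard algorithm: 124^3 = 1906624 multiplications
Strassen's algorithm: 7^(log2(128)) = 7^7 = 823543 multiplications
Savings: 1906624 - 823543 = 1083081 multiplications

Standard: 1906624 multiplications (124^3). Strassen: 823543 multiplications (7^7, after padding to 128x128). Strassen reduces 8 recursive multiplications to 7 at each level.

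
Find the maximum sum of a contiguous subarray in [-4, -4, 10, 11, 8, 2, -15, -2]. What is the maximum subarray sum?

Using Kadane's algorithm on [-4, -4, 10, 11, 8, 2, -15, -2]:

Scanning through the array:
Position 1 (value -4): max_ending_here = -4, max_so_far = -4
Position 2 (value 10): max_ending_here = 10, max_so_far = 10
Position 3 (value 11): max_ending_here = 21, max_so_far = 21
Position 4 (value 8): max_ending_here = 29, max_so_far = 29
Position 5 (value 2): max_ending_here = 31, max_so_far = 31
Position 6 (value -15): max_ending_here = 16, max_so_far = 31
Position 7 (value -2): max_ending_here = 14, max_so_far = 31

Maximum subarray: [10, 11, 8, 2]
Maximum sum: 31

The maximum subarray is [10, 11, 8, 2] with sum 31. This subarray runs from index 2 to index 5.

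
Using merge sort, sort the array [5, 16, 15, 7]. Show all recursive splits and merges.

Merge sort trace:

Split: [5, 16, 15, 7] -> [5, 16] and [15, 7]
  Split: [5, 16] -> [5] and [16]
  Merge: [5] + [16] -> [5, 16]
  Split: [15, 7] -> [15] and [7]
  Merge: [15] + [7] -> [7, 15]
Merge: [5, 16] + [7, 15] -> [5, 7, 15, 16]

Final sorted array: [5, 7, 15, 16]

The merge sort proceeds by recursively splitting the array and merging sorted halves.
After all merges, the sorted array is [5, 7, 15, 16].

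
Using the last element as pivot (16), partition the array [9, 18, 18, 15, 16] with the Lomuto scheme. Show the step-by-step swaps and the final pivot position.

Lomuto partition with pivot = 16:

Initial array: [9, 18, 18, 15, 16]

arr[0]=9 <= 16: swap with position 0, array becomes [9, 18, 18, 15, 16]
arr[1]=18 > 16: no swap
arr[2]=18 > 16: no swap
arr[3]=15 <= 16: swap with position 1, array becomes [9, 15, 18, 18, 16]

Place pivot at position 2: [9, 15, 16, 18, 18]
Pivot position: 2

After partitioning with pivot 16, the array becomes [9, 15, 16, 18, 18]. The pivot is placed at index 2. All elements to the left of the pivot are <= 16, and all elements to the right are > 16.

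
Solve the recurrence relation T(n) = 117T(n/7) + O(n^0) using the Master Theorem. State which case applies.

Master Theorem for T(n) = 117T(n/7) + O(n^0):

a = 117, b = 7, c = 0
log_b(a) = log_7(117) = 2.4473

Case 1: c = 0 < log_7(117) = 2.4473
T(n) = O(n^(log_7 117))

For T(n) = 117T(n/7) + O(n^0): log_7(117) = 2.4473. This is Case 1 of the Master Theorem (c < log_b(a), work dominated by leaves), giving O(n^(log_7 117)).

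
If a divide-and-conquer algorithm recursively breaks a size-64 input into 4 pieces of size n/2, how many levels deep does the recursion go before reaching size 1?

For divide and conquer with division factor 2:

Problem sizes at each level:
Level 0: 64
Level 1: 32
Level 2: 16
Level 3: 8
Level 4: 4
Level 5: 2
Level 6: 1

The root is level 0 and the size-1 base case is level 6 (the tree spans levels 0 through 6, i.e. 7 levels counting the root), so the depth is the number of divisions: log_2(64) = 6

The recursion tree depth is log_2(64) = 6. At each level, the problem size is divided by 2, so it takes 6 divisions to reduce to a base case of size 1. The algorithm makes 4 recursive calls at each level.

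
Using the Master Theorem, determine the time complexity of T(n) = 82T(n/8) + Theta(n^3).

Master Theorem for T(n) = 82T(n/8) + O(n^3):

a = 82, b = 8, c = 3
log_b(a) = log_8(82) = 2.1192

Case 3: c = 3 > log_8(82) = 2.1192
T(n) = O(n^3) = O(n^3)

For T(n) = 82T(n/8) + O(n^3): log_8(82) = 2.1192. This is Case 3 of the Master Theorem (c > log_b(a), work dominated by root), giving O(n^3).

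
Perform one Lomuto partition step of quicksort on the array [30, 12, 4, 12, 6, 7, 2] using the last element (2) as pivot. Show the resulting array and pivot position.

Lomuto partition with pivot = 2:

Initial array: [30, 12, 4, 12, 6, 7, 2]

arr[0]=30 > 2: no swap
arr[1]=12 > 2: no swap
arr[2]=4 > 2: no swap
arr[3]=12 > 2: no swap
arr[4]=6 > 2: no swap
arr[5]=7 > 2: no swap

Place pivot at position 0: [2, 12, 4, 12, 6, 7, 30]
Pivot position: 0

After partitioning with pivot 2, the array becomes [2, 12, 4, 12, 6, 7, 30]. The pivot is placed at index 0. All elements to the left of the pivot are <= 2, and all elements to the right are > 2.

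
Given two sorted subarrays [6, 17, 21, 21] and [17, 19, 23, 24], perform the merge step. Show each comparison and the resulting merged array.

Merging process:

Compare 6 vs 17: take 6 from left. Merged: [6]
Compare 17 vs 17: take 17 from left. Merged: [6, 17]
Compare 21 vs 17: take 17 from right. Merged: [6, 17, 17]
Compare 21 vs 19: take 19 from right. Merged: [6, 17, 17, 19]
Compare 21 vs 23: take 21 from left. Merged: [6, 17, 17, 19, 21]
Compare 21 vs 23: take 21 from left. Merged: [6, 17, 17, 19, 21, 21]
Append remaining from right: [23, 24]. Merged: [6, 17, 17, 19, 21, 21, 23, 24]

Final merged array: [6, 17, 17, 19, 21, 21, 23, 24]
Total comparisons: 6

The merged array is [6, 17, 17, 19, 21, 21, 23, 24], requiring 6 comparisons. The merge step runs in O(n) time where n is the total number of elements.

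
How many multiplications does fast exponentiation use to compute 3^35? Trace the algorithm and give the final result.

Computing 3^35 by squaring (build up from 3^1; each line after the first costs one multiplication):

3^1 = 3
3^2 = (3^1)^2 = 3^2 = 9
3^4 = (3^2)^2 = 9^2 = 81
3^8 = (3^4)^2 = 81^2 = 6561
3^16 = (3^8)^2 = 6561^2 = 43046721
3^17 = 3 * 3^16 = 3 * 43046721 = 129140163
3^34 = (3^17)^2 = 129140163^2 = 16677181699666569
3^35 = 3 * 3^34 = 3 * 16677181699666569 = 50031545098999707

Result: 50031545098999707
Multiplications needed: 7 (7 lines after 3^1)

3^35 = 50031545098999707. Using exponentiation by squaring, this requires 7 multiplications. The key idea: if the exponent is even, square the half-power; if odd, multiply by the base once.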